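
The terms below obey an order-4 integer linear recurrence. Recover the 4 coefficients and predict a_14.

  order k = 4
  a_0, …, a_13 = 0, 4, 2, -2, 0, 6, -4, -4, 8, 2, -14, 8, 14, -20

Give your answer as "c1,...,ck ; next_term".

  a_4 = -1·-2 + -1·2 + 0·4 + 1·0 = 0
  a_5 = -1·0 + -1·-2 + 0·2 + 1·4 = 6
  a_6 = -1·6 + -1·0 + 0·-2 + 1·2 = -4
  a_7 = -1·-4 + -1·6 + 0·0 + 1·-2 = -4
  a_8 = -1·-4 + -1·-4 + 0·6 + 1·0 = 8
  a_9 = -1·8 + -1·-4 + 0·-4 + 1·6 = 2
  a_10 = -1·2 + -1·8 + 0·-4 + 1·-4 = -14
  a_11 = -1·-14 + -1·2 + 0·8 + 1·-4 = 8
  a_12 = -1·8 + -1·-14 + 0·2 + 1·8 = 14
  a_13 = -1·14 + -1·8 + 0·-14 + 1·2 = -20
  a_14 = -1·-20 + -1·14 + 0·8 + 1·-14 = -8

-1,-1,0,1 ; -8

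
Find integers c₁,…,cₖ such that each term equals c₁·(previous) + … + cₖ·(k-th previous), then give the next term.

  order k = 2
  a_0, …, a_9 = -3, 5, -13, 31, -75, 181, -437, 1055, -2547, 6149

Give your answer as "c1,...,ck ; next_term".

-2,1 ; -14845

  a_2 = -2·5 + 1·-3 = -13
  a_3 = -2·-13 + 1·5 = 31
  a_4 = -2·31 + 1·-13 = -75
  a_5 = -2·-75 + 1·31 = 181
  a_6 = -2·181 + 1·-75 = -437
  a_7 = -2·-437 + 1·181 = 1055
  a_8 = -2·1055 + 1·-437 = -2547
  a_9 = -2·-2547 + 1·1055 = 6149
  a_10 = -2·6149 + 1·-2547 = -14845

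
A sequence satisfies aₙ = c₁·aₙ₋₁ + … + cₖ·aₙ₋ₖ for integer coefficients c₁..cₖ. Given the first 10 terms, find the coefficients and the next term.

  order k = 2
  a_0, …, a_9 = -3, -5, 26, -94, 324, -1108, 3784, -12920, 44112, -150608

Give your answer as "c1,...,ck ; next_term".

-4,-2 ; 514208

  a_2 = -4·-5 + -2·-3 = 26
  a_3 = -4·26 + -2·-5 = -94
  a_4 = -4·-94 + -2·26 = 324
  a_5 = -4·324 + -2·-94 = -1108
  a_6 = -4·-1108 + -2·324 = 3784
  a_7 = -4·3784 + -2·-1108 = -12920
  a_8 = -4·-12920 + -2·3784 = 44112
  a_9 = -4·44112 + -2·-12920 = -150608
  a_10 = -4·-150608 + -2·44112 = 514208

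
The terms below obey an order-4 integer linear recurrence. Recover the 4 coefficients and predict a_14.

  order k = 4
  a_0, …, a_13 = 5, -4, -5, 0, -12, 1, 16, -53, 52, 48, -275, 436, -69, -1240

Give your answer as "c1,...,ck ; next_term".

-1,-1,3,-1 ; 2892

  a_4 = -1·0 + -1·-5 + 3·-4 + -1·5 = -12
  a_5 = -1·-12 + -1·0 + 3·-5 + -1·-4 = 1
  a_6 = -1·1 + -1·-12 + 3·0 + -1·-5 = 16
  a_7 = -1·16 + -1·1 + 3·-12 + -1·0 = -53
  a_8 = -1·-53 + -1·16 + 3·1 + -1·-12 = 52
  a_9 = -1·52 + -1·-53 + 3·16 + -1·1 = 48
  a_10 = -1·48 + -1·52 + 3·-53 + -1·16 = -275
  a_11 = -1·-275 + -1·48 + 3·52 + -1·-53 = 436
  a_12 = -1·436 + -1·-275 + 3·48 + -1·52 = -69
  a_13 = -1·-69 + -1·436 + 3·-275 + -1·48 = -1240
  a_14 = -1·-1240 + -1·-69 + 3·436 + -1·-275 = 2892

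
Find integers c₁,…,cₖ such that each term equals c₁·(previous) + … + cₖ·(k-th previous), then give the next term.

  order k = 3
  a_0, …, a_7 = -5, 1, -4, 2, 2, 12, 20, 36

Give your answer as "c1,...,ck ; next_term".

2,0,-2 ; 48

  a_3 = 2·-4 + 0·1 + -2·-5 = 2
  a_4 = 2·2 + 0·-4 + -2·1 = 2
  a_5 = 2·2 + 0·2 + -2·-4 = 12
  a_6 = 2·12 + 0·2 + -2·2 = 20
  a_7 = 2·20 + 0·12 + -2·2 = 36
  a_8 = 2·36 + 0·20 + -2·12 = 48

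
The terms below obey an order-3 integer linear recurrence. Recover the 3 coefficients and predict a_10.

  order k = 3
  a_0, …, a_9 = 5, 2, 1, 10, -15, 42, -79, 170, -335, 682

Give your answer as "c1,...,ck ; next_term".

  a_3 = -2·1 + 1·2 + 2·5 = 10
  a_4 = -2·10 + 1·1 + 2·2 = -15
  a_5 = -2·-15 + 1·10 + 2·1 = 42
  a_6 = -2·42 + 1·-15 + 2·10 = -79
  a_7 = -2·-79 + 1·42 + 2·-15 = 170
  a_8 = -2·170 + 1·-79 + 2·42 = -335
  a_9 = -2·-335 + 1·170 + 2·-79 = 682
  a_10 = -2·682 + 1·-335 + 2·170 = -1359

-2,1,2 ; -1359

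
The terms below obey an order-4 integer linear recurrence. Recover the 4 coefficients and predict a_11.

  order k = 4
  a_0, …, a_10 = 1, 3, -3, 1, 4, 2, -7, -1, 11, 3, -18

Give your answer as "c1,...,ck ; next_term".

0,-1,0,1 ; -4

  a_4 = 0·1 + -1·-3 + 0·3 + 1·1 = 4
  a_5 = 0·4 + -1·1 + 0·-3 + 1·3 = 2
  a_6 = 0·2 + -1·4 + 0·1 + 1·-3 = -7
  a_7 = 0·-7 + -1·2 + 0·4 + 1·1 = -1
  a_8 = 0·-1 + -1·-7 + 0·2 + 1·4 = 11
  a_9 = 0·11 + -1·-1 + 0·-7 + 1·2 = 3
  a_10 = 0·3 + -1·11 + 0·-1 + 1·-7 = -18
  a_11 = 0·-18 + -1·3 + 0·11 + 1·-1 = -4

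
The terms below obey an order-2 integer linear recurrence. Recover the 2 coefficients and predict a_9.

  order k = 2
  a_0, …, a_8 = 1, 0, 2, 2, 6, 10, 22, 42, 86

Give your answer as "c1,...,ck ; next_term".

1,2 ; 170

  a_2 = 1·0 + 2·1 = 2
  a_3 = 1·2 + 2·0 = 2
  a_4 = 1·2 + 2·2 = 6
  a_5 = 1·6 + 2·2 = 10
  a_6 = 1·10 + 2·6 = 22
  a_7 = 1·22 + 2·10 = 42
  a_8 = 1·42 + 2·22 = 86
  a_9 = 1·86 + 2·42 = 170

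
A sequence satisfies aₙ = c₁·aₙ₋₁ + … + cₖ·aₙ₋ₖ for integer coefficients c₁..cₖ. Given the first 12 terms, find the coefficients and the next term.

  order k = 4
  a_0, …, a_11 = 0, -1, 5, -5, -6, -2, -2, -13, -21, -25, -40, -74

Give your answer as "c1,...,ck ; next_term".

  a_4 = 1·-5 + 0·5 + 1·-1 + 1·0 = -6
  a_5 = 1·-6 + 0·-5 + 1·5 + 1·-1 = -2
  a_6 = 1·-2 + 0·-6 + 1·-5 + 1·5 = -2
  a_7 = 1·-2 + 0·-2 + 1·-6 + 1·-5 = -13
  a_8 = 1·-13 + 0·-2 + 1·-2 + 1·-6 = -21
  a_9 = 1·-21 + 0·-13 + 1·-2 + 1·-2 = -25
  a_10 = 1·-25 + 0·-21 + 1·-13 + 1·-2 = -40
  a_11 = 1·-40 + 0·-25 + 1·-21 + 1·-13 = -74
  a_12 = 1·-74 + 0·-40 + 1·-25 + 1·-21 = -120

1,0,1,1 ; -120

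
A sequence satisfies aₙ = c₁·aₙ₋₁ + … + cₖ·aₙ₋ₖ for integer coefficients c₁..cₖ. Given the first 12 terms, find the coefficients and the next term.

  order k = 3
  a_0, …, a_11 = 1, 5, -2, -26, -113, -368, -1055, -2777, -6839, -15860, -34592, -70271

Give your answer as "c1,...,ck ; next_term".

4,-3,-3 ; -129728

  a_3 = 4·-2 + -3·5 + -3·1 = -26
  a_4 = 4·-26 + -3·-2 + -3·5 = -113
  a_5 = 4·-113 + -3·-26 + -3·-2 = -368
  a_6 = 4·-368 + -3·-113 + -3·-26 = -1055
  a_7 = 4·-1055 + -3·-368 + -3·-113 = -2777
  a_8 = 4·-2777 + -3·-1055 + -3·-368 = -6839
  a_9 = 4·-6839 + -3·-2777 + -3·-1055 = -15860
  a_10 = 4·-15860 + -3·-6839 + -3·-2777 = -34592
  a_11 = 4·-34592 + -3·-15860 + -3·-6839 = -70271
  a_12 = 4·-70271 + -3·-34592 + -3·-15860 = -129728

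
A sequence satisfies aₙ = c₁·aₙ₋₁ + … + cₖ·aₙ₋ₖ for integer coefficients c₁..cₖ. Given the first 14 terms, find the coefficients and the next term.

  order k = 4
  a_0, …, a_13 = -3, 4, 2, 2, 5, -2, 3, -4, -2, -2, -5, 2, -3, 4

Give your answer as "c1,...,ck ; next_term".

0,1,0,-1 ; 2

  a_4 = 0·2 + 1·2 + 0·4 + -1·-3 = 5
  a_5 = 0·5 + 1·2 + 0·2 + -1·4 = -2
  a_6 = 0·-2 + 1·5 + 0·2 + -1·2 = 3
  a_7 = 0·3 + 1·-2 + 0·5 + -1·2 = -4
  a_8 = 0·-4 + 1·3 + 0·-2 + -1·5 = -2
  a_9 = 0·-2 + 1·-4 + 0·3 + -1·-2 = -2
  a_10 = 0·-2 + 1·-2 + 0·-4 + -1·3 = -5
  a_11 = 0·-5 + 1·-2 + 0·-2 + -1·-4 = 2
  a_12 = 0·2 + 1·-5 + 0·-2 + -1·-2 = -3
  a_13 = 0·-3 + 1·2 + 0·-5 + -1·-2 = 4
  a_14 = 0·4 + 1·-3 + 0·2 + -1·-5 = 2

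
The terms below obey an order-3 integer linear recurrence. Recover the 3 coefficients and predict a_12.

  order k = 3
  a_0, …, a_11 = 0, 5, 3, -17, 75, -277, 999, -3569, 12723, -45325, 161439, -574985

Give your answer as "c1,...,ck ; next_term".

  a_3 = -4·3 + -1·5 + 2·0 = -17
  a_4 = -4·-17 + -1·3 + 2·5 = 75
  a_5 = -4·75 + -1·-17 + 2·3 = -277
  a_6 = -4·-277 + -1·75 + 2·-17 = 999
  a_7 = -4·999 + -1·-277 + 2·75 = -3569
  a_8 = -4·-3569 + -1·999 + 2·-277 = 12723
  a_9 = -4·12723 + -1·-3569 + 2·999 = -45325
  a_10 = -4·-45325 + -1·12723 + 2·-3569 = 161439
  a_11 = -4·161439 + -1·-45325 + 2·12723 = -574985
  a_12 = -4·-574985 + -1·161439 + 2·-45325 = 2047851

-4,-1,2 ; 2047851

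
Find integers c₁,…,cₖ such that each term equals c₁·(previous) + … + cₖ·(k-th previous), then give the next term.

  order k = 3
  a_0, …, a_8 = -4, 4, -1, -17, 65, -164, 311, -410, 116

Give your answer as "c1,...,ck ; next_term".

-3,-2,3 ; 1405

  a_3 = -3·-1 + -2·4 + 3·-4 = -17
  a_4 = -3·-17 + -2·-1 + 3·4 = 65
  a_5 = -3·65 + -2·-17 + 3·-1 = -164
  a_6 = -3·-164 + -2·65 + 3·-17 = 311
  a_7 = -3·311 + -2·-164 + 3·65 = -410
  a_8 = -3·-410 + -2·311 + 3·-164 = 116
  a_9 = -3·116 + -2·-410 + 3·311 = 1405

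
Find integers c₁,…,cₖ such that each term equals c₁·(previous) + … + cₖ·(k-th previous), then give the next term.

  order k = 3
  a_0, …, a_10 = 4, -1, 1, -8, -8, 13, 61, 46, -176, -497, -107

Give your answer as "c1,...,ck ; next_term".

  a_3 = 1·1 + -3·-1 + -3·4 = -8
  a_4 = 1·-8 + -3·1 + -3·-1 = -8
  a_5 = 1·-8 + -3·-8 + -3·1 = 13
  a_6 = 1·13 + -3·-8 + -3·-8 = 61
  a_7 = 1·61 + -3·13 + -3·-8 = 46
  a_8 = 1·46 + -3·61 + -3·13 = -176
  a_9 = 1·-176 + -3·46 + -3·61 = -497
  a_10 = 1·-497 + -3·-176 + -3·46 = -107
  a_11 = 1·-107 + -3·-497 + -3·-176 = 1912

1,-3,-3 ; 1912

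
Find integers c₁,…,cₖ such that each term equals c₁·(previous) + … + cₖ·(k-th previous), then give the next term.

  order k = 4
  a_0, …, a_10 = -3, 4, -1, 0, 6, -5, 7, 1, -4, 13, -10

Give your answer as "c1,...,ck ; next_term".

0,1,1,-1 ; 8

  a_4 = 0·0 + 1·-1 + 1·4 + -1·-3 = 6
  a_5 = 0·6 + 1·0 + 1·-1 + -1·4 = -5
  a_6 = 0·-5 + 1·6 + 1·0 + -1·-1 = 7
  a_7 = 0·7 + 1·-5 + 1·6 + -1·0 = 1
  a_8 = 0·1 + 1·7 + 1·-5 + -1·6 = -4
  a_9 = 0·-4 + 1·1 + 1·7 + -1·-5 = 13
  a_10 = 0·13 + 1·-4 + 1·1 + -1·7 = -10
  a_11 = 0·-10 + 1·13 + 1·-4 + -1·1 = 8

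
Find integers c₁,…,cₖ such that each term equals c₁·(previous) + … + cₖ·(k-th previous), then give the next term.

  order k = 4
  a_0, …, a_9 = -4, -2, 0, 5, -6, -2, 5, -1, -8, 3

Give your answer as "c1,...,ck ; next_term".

0,0,1,1 ; 4

  a_4 = 0·5 + 0·0 + 1·-2 + 1·-4 = -6
  a_5 = 0·-6 + 0·5 + 1·0 + 1·-2 = -2
  a_6 = 0·-2 + 0·-6 + 1·5 + 1·0 = 5
  a_7 = 0·5 + 0·-2 + 1·-6 + 1·5 = -1
  a_8 = 0·-1 + 0·5 + 1·-2 + 1·-6 = -8
  a_9 = 0·-8 + 0·-1 + 1·5 + 1·-2 = 3
  a_10 = 0·3 + 0·-8 + 1·-1 + 1·5 = 4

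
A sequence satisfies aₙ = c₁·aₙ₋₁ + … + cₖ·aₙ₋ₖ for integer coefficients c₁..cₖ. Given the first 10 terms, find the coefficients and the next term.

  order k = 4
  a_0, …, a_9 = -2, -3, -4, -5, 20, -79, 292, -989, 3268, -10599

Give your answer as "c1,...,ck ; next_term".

-4,-1,4,-4 ; 34004

  a_4 = -4·-5 + -1·-4 + 4·-3 + -4·-2 = 20
  a_5 = -4·20 + -1·-5 + 4·-4 + -4·-3 = -79
  a_6 = -4·-79 + -1·20 + 4·-5 + -4·-4 = 292
  a_7 = -4·292 + -1·-79 + 4·20 + -4·-5 = -989
  a_8 = -4·-989 + -1·292 + 4·-79 + -4·20 = 3268
  a_9 = -4·3268 + -1·-989 + 4·292 + -4·-79 = -10599
  a_10 = -4·-10599 + -1·3268 + 4·-989 + -4·292 = 34004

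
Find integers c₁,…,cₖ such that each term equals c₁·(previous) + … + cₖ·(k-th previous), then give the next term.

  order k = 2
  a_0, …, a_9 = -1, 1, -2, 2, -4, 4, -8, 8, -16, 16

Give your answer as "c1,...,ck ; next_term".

0,2 ; -32

  a_2 = 0·1 + 2·-1 = -2
  a_3 = 0·-2 + 2·1 = 2
  a_4 = 0·2 + 2·-2 = -4
  a_5 = 0·-4 + 2·2 = 4
  a_6 = 0·4 + 2·-4 = -8
  a_7 = 0·-8 + 2·4 = 8
  a_8 = 0·8 + 2·-8 = -16
  a_9 = 0·-16 + 2·8 = 16
  a_10 = 0·16 + 2·-16 = -32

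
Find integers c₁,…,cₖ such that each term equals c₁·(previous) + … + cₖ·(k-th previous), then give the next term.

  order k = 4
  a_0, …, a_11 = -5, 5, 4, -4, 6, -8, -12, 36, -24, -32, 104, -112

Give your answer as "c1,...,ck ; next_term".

-1,-2,0,-2 ; -48

  a_4 = -1·-4 + -2·4 + 0·5 + -2·-5 = 6
  a_5 = -1·6 + -2·-4 + 0·4 + -2·5 = -8
  a_6 = -1·-8 + -2·6 + 0·-4 + -2·4 = -12
  a_7 = -1·-12 + -2·-8 + 0·6 + -2·-4 = 36
  a_8 = -1·36 + -2·-12 + 0·-8 + -2·6 = -24
  a_9 = -1·-24 + -2·36 + 0·-12 + -2·-8 = -32
  a_10 = -1·-32 + -2·-24 + 0·36 + -2·-12 = 104
  a_11 = -1·104 + -2·-32 + 0·-24 + -2·36 = -112
  a_12 = -1·-112 + -2·104 + 0·-32 + -2·-24 = -48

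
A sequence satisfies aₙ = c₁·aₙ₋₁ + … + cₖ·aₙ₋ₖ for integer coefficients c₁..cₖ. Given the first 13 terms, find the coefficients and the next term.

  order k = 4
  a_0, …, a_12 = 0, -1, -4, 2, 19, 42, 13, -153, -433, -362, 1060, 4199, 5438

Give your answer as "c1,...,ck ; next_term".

  a_4 = 2·2 + -3·-4 + -3·-1 + 2·0 = 19
  a_5 = 2·19 + -3·2 + -3·-4 + 2·-1 = 42
  a_6 = 2·42 + -3·19 + -3·2 + 2·-4 = 13
  a_7 = 2·13 + -3·42 + -3·19 + 2·2 = -153
  a_8 = 2·-153 + -3·13 + -3·42 + 2·19 = -433
  a_9 = 2·-433 + -3·-153 + -3·13 + 2·42 = -362
  a_10 = 2·-362 + -3·-433 + -3·-153 + 2·13 = 1060
  a_11 = 2·1060 + -3·-362 + -3·-433 + 2·-153 = 4199
  a_12 = 2·4199 + -3·1060 + -3·-362 + 2·-433 = 5438
  a_13 = 2·5438 + -3·4199 + -3·1060 + 2·-362 = -5625

2,-3,-3,2 ; -5625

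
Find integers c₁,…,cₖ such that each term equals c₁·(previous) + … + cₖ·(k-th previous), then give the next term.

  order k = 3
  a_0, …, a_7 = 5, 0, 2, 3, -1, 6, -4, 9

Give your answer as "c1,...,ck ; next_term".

-1,1,1 ; -7

  a_3 = -1·2 + 1·0 + 1·5 = 3
  a_4 = -1·3 + 1·2 + 1·0 = -1
  a_5 = -1·-1 + 1·3 + 1·2 = 6
  a_6 = -1·6 + 1·-1 + 1·3 = -4
  a_7 = -1·-4 + 1·6 + 1·-1 = 9
  a_8 = -1·9 + 1·-4 + 1·6 = -7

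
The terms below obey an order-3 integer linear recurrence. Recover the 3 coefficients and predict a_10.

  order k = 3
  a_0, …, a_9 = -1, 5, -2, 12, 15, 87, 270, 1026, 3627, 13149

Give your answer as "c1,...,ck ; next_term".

  a_3 = 3·-2 + 3·5 + -3·-1 = 12
  a_4 = 3·12 + 3·-2 + -3·5 = 15
  a_5 = 3·15 + 3·12 + -3·-2 = 87
  a_6 = 3·87 + 3·15 + -3·12 = 270
  a_7 = 3·270 + 3·87 + -3·15 = 1026
  a_8 = 3·1026 + 3·270 + -3·87 = 3627
  a_9 = 3·3627 + 3·1026 + -3·270 = 13149
  a_10 = 3·13149 + 3·3627 + -3·1026 = 47250

3,3,-3 ; 47250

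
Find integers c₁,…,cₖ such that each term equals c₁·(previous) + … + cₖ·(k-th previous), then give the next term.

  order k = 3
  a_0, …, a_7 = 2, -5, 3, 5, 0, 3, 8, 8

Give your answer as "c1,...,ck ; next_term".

  a_3 = 1·3 + 0·-5 + 1·2 = 5
  a_4 = 1·5 + 0·3 + 1·-5 = 0
  a_5 = 1·0 + 0·5 + 1·3 = 3
  a_6 = 1·3 + 0·0 + 1·5 = 8
  a_7 = 1·8 + 0·3 + 1·0 = 8
  a_8 = 1·8 + 0·8 + 1·3 = 11

1,0,1 ; 11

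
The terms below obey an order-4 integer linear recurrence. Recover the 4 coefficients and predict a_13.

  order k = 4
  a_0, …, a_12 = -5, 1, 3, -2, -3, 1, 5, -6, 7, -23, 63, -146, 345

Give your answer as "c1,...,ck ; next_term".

  a_4 = -2·-2 + 0·3 + -2·1 + 1·-5 = -3
  a_5 = -2·-3 + 0·-2 + -2·3 + 1·1 = 1
  a_6 = -2·1 + 0·-3 + -2·-2 + 1·3 = 5
  a_7 = -2·5 + 0·1 + -2·-3 + 1·-2 = -6
  a_8 = -2·-6 + 0·5 + -2·1 + 1·-3 = 7
  a_9 = -2·7 + 0·-6 + -2·5 + 1·1 = -23
  a_10 = -2·-23 + 0·7 + -2·-6 + 1·5 = 63
  a_11 = -2·63 + 0·-23 + -2·7 + 1·-6 = -146
  a_12 = -2·-146 + 0·63 + -2·-23 + 1·7 = 345
  a_13 = -2·345 + 0·-146 + -2·63 + 1·-23 = -839

-2,0,-2,1 ; -839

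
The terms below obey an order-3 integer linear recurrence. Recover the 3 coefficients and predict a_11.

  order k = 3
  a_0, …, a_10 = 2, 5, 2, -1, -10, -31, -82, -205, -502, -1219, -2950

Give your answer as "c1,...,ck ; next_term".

3,-1,-1 ; -7129

  a_3 = 3·2 + -1·5 + -1·2 = -1
  a_4 = 3·-1 + -1·2 + -1·5 = -10
  a_5 = 3·-10 + -1·-1 + -1·2 = -31
  a_6 = 3·-31 + -1·-10 + -1·-1 = -82
  a_7 = 3·-82 + -1·-31 + -1·-10 = -205
  a_8 = 3·-205 + -1·-82 + -1·-31 = -502
  a_9 = 3·-502 + -1·-205 + -1·-82 = -1219
  a_10 = 3·-1219 + -1·-502 + -1·-205 = -2950
  a_11 = 3·-2950 + -1·-1219 + -1·-502 = -7129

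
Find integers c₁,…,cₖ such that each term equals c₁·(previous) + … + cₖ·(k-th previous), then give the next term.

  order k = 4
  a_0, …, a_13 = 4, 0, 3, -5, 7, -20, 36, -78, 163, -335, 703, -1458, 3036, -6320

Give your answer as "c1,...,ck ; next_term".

  a_4 = -1·-5 + 2·3 + -1·0 + -1·4 = 7
  a_5 = -1·7 + 2·-5 + -1·3 + -1·0 = -20
  a_6 = -1·-20 + 2·7 + -1·-5 + -1·3 = 36
  a_7 = -1·36 + 2·-20 + -1·7 + -1·-5 = -78
  a_8 = -1·-78 + 2·36 + -1·-20 + -1·7 = 163
  a_9 = -1·163 + 2·-78 + -1·36 + -1·-20 = -335
  a_10 = -1·-335 + 2·163 + -1·-78 + -1·36 = 703
  a_11 = -1·703 + 2·-335 + -1·163 + -1·-78 = -1458
  a_12 = -1·-1458 + 2·703 + -1·-335 + -1·163 = 3036
  a_13 = -1·3036 + 2·-1458 + -1·703 + -1·-335 = -6320
  a_14 = -1·-6320 + 2·3036 + -1·-1458 + -1·703 = 13147

-1,2,-1,-1 ; 13147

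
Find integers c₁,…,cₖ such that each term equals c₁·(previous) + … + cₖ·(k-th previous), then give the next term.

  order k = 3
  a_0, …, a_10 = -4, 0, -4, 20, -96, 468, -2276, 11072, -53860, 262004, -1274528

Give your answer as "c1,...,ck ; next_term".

  a_3 = -4·-4 + 4·0 + -1·-4 = 20
  a_4 = -4·20 + 4·-4 + -1·0 = -96
  a_5 = -4·-96 + 4·20 + -1·-4 = 468
  a_6 = -4·468 + 4·-96 + -1·20 = -2276
  a_7 = -4·-2276 + 4·468 + -1·-96 = 11072
  a_8 = -4·11072 + 4·-2276 + -1·468 = -53860
  a_9 = -4·-53860 + 4·11072 + -1·-2276 = 262004
  a_10 = -4·262004 + 4·-53860 + -1·11072 = -1274528
  a_11 = -4·-1274528 + 4·262004 + -1·-53860 = 6199988

-4,4,-1 ; 6199988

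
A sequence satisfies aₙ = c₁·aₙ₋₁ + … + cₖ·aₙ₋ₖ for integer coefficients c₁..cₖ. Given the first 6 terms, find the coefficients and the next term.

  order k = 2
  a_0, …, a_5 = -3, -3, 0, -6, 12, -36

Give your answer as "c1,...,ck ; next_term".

-2,2 ; 96

  a_2 = -2·-3 + 2·-3 = 0
  a_3 = -2·0 + 2·-3 = -6
  a_4 = -2·-6 + 2·0 = 12
  a_5 = -2·12 + 2·-6 = -36
  a_6 = -2·-36 + 2·12 = 96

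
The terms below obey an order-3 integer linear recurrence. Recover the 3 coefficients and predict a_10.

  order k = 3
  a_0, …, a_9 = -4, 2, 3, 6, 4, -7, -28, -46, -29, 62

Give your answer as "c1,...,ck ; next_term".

  a_3 = 2·3 + -2·2 + -1·-4 = 6
  a_4 = 2·6 + -2·3 + -1·2 = 4
  a_5 = 2·4 + -2·6 + -1·3 = -7
  a_6 = 2·-7 + -2·4 + -1·6 = -28
  a_7 = 2·-28 + -2·-7 + -1·4 = -46
  a_8 = 2·-46 + -2·-28 + -1·-7 = -29
  a_9 = 2·-29 + -2·-46 + -1·-28 = 62
  a_10 = 2·62 + -2·-29 + -1·-46 = 228

2,-2,-1 ; 228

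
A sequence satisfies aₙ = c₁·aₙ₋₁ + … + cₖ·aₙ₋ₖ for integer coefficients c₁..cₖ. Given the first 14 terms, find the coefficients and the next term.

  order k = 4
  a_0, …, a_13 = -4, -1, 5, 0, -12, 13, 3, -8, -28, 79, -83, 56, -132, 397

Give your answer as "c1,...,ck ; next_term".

  a_4 = -2·0 + -2·5 + -2·-1 + 1·-4 = -12
  a_5 = -2·-12 + -2·0 + -2·5 + 1·-1 = 13
  a_6 = -2·13 + -2·-12 + -2·0 + 1·5 = 3
  a_7 = -2·3 + -2·13 + -2·-12 + 1·0 = -8
  a_8 = -2·-8 + -2·3 + -2·13 + 1·-12 = -28
  a_9 = -2·-28 + -2·-8 + -2·3 + 1·13 = 79
  a_10 = -2·79 + -2·-28 + -2·-8 + 1·3 = -83
  a_11 = -2·-83 + -2·79 + -2·-28 + 1·-8 = 56
  a_12 = -2·56 + -2·-83 + -2·79 + 1·-28 = -132
  a_13 = -2·-132 + -2·56 + -2·-83 + 1·79 = 397
  a_14 = -2·397 + -2·-132 + -2·56 + 1·-83 = -725

-2,-2,-2,1 ; -725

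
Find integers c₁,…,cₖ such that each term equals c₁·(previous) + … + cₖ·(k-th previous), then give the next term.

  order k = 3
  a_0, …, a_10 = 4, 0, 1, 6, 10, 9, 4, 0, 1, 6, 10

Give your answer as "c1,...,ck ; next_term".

2,-2,1 ; 9

  a_3 = 2·1 + -2·0 + 1·4 = 6
  a_4 = 2·6 + -2·1 + 1·0 = 10
  a_5 = 2·10 + -2·6 + 1·1 = 9
  a_6 = 2·9 + -2·10 + 1·6 = 4
  a_7 = 2·4 + -2·9 + 1·10 = 0
  a_8 = 2·0 + -2·4 + 1·9 = 1
  a_9 = 2·1 + -2·0 + 1·4 = 6
  a_10 = 2·6 + -2·1 + 1·0 = 10
  a_11 = 2·10 + -2·6 + 1·1 = 9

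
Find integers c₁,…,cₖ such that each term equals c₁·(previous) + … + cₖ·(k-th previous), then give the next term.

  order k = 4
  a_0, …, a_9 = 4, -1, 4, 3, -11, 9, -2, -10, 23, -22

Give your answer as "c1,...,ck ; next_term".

-1,-1,0,-1 ; 1

  a_4 = -1·3 + -1·4 + 0·-1 + -1·4 = -11
  a_5 = -1·-11 + -1·3 + 0·4 + -1·-1 = 9
  a_6 = -1·9 + -1·-11 + 0·3 + -1·4 = -2
  a_7 = -1·-2 + -1·9 + 0·-11 + -1·3 = -10
  a_8 = -1·-10 + -1·-2 + 0·9 + -1·-11 = 23
  a_9 = -1·23 + -1·-10 + 0·-2 + -1·9 = -22
  a_10 = -1·-22 + -1·23 + 0·-10 + -1·-2 = 1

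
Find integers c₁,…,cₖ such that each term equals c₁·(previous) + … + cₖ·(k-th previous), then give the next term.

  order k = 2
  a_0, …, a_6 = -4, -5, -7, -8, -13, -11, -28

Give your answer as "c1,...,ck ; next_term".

-1,3 ; -5

  a_2 = -1·-5 + 3·-4 = -7
  a_3 = -1·-7 + 3·-5 = -8
  a_4 = -1·-8 + 3·-7 = -13
  a_5 = -1·-13 + 3·-8 = -11
  a_6 = -1·-11 + 3·-13 = -28
  a_7 = -1·-28 + 3·-11 = -5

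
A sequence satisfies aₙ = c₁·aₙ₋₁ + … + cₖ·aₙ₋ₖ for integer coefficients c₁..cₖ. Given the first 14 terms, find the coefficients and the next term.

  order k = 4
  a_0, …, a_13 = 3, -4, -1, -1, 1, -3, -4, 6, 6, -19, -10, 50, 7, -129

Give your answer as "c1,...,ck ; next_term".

  a_4 = 0·-1 + -2·-1 + 1·-4 + 1·3 = 1
  a_5 = 0·1 + -2·-1 + 1·-1 + 1·-4 = -3
  a_6 = 0·-3 + -2·1 + 1·-1 + 1·-1 = -4
  a_7 = 0·-4 + -2·-3 + 1·1 + 1·-1 = 6
  a_8 = 0·6 + -2·-4 + 1·-3 + 1·1 = 6
  a_9 = 0·6 + -2·6 + 1·-4 + 1·-3 = -19
  a_10 = 0·-19 + -2·6 + 1·6 + 1·-4 = -10
  a_11 = 0·-10 + -2·-19 + 1·6 + 1·6 = 50
  a_12 = 0·50 + -2·-10 + 1·-19 + 1·6 = 7
  a_13 = 0·7 + -2·50 + 1·-10 + 1·-19 = -129
  a_14 = 0·-129 + -2·7 + 1·50 + 1·-10 = 26

0,-2,1,1 ; 26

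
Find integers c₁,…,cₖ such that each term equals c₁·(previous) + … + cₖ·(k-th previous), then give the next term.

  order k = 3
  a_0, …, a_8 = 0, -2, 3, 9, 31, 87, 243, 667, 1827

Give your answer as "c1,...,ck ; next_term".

  a_3 = 3·3 + 0·-2 + -2·0 = 9
  a_4 = 3·9 + 0·3 + -2·-2 = 31
  a_5 = 3·31 + 0·9 + -2·3 = 87
  a_6 = 3·87 + 0·31 + -2·9 = 243
  a_7 = 3·243 + 0·87 + -2·31 = 667
  a_8 = 3·667 + 0·243 + -2·87 = 1827
  a_9 = 3·1827 + 0·667 + -2·243 = 4995

3,0,-2 ; 4995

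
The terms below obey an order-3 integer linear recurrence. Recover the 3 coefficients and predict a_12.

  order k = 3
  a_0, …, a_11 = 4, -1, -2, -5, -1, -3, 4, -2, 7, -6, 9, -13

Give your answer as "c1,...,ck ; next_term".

0,1,-1 ; 15

  a_3 = 0·-2 + 1·-1 + -1·4 = -5
  a_4 = 0·-5 + 1·-2 + -1·-1 = -1
  a_5 = 0·-1 + 1·-5 + -1·-2 = -3
  a_6 = 0·-3 + 1·-1 + -1·-5 = 4
  a_7 = 0·4 + 1·-3 + -1·-1 = -2
  a_8 = 0·-2 + 1·4 + -1·-3 = 7
  a_9 = 0·7 + 1·-2 + -1·4 = -6
  a_10 = 0·-6 + 1·7 + -1·-2 = 9
  a_11 = 0·9 + 1·-6 + -1·7 = -13
  a_12 = 0·-13 + 1·9 + -1·-6 = 15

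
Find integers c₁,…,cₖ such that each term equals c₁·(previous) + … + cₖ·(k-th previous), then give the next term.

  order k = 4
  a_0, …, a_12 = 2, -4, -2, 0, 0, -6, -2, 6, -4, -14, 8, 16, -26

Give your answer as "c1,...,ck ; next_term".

0,-1,1,1 ; -22

  a_4 = 0·0 + -1·-2 + 1·-4 + 1·2 = 0
  a_5 = 0·0 + -1·0 + 1·-2 + 1·-4 = -6
  a_6 = 0·-6 + -1·0 + 1·0 + 1·-2 = -2
  a_7 = 0·-2 + -1·-6 + 1·0 + 1·0 = 6
  a_8 = 0·6 + -1·-2 + 1·-6 + 1·0 = -4
  a_9 = 0·-4 + -1·6 + 1·-2 + 1·-6 = -14
  a_10 = 0·-14 + -1·-4 + 1·6 + 1·-2 = 8
  a_11 = 0·8 + -1·-14 + 1·-4 + 1·6 = 16
  a_12 = 0·16 + -1·8 + 1·-14 + 1·-4 = -26
  a_13 = 0·-26 + -1·16 + 1·8 + 1·-14 = -22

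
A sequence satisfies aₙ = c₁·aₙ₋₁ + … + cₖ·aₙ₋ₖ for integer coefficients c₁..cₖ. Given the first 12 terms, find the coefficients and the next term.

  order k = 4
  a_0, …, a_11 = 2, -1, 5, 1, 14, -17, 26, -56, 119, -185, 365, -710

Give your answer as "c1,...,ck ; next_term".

0,1,-3,3 ; 1277

  a_4 = 0·1 + 1·5 + -3·-1 + 3·2 = 14
  a_5 = 0·14 + 1·1 + -3·5 + 3·-1 = -17
  a_6 = 0·-17 + 1·14 + -3·1 + 3·5 = 26
  a_7 = 0·26 + 1·-17 + -3·14 + 3·1 = -56
  a_8 = 0·-56 + 1·26 + -3·-17 + 3·14 = 119
  a_9 = 0·119 + 1·-56 + -3·26 + 3·-17 = -185
  a_10 = 0·-185 + 1·119 + -3·-56 + 3·26 = 365
  a_11 = 0·365 + 1·-185 + -3·119 + 3·-56 = -710
  a_12 = 0·-710 + 1·365 + -3·-185 + 3·119 = 1277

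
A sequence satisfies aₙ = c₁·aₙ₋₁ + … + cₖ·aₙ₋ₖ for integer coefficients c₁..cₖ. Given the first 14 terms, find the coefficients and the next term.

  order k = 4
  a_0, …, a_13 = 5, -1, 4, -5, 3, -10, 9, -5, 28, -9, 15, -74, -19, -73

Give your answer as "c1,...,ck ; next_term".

1,0,-3,1 ; 164

  a_4 = 1·-5 + 0·4 + -3·-1 + 1·5 = 3
  a_5 = 1·3 + 0·-5 + -3·4 + 1·-1 = -10
  a_6 = 1·-10 + 0·3 + -3·-5 + 1·4 = 9
  a_7 = 1·9 + 0·-10 + -3·3 + 1·-5 = -5
  a_8 = 1·-5 + 0·9 + -3·-10 + 1·3 = 28
  a_9 = 1·28 + 0·-5 + -3·9 + 1·-10 = -9
  a_10 = 1·-9 + 0·28 + -3·-5 + 1·9 = 15
  a_11 = 1·15 + 0·-9 + -3·28 + 1·-5 = -74
  a_12 = 1·-74 + 0·15 + -3·-9 + 1·28 = -19
  a_13 = 1·-19 + 0·-74 + -3·15 + 1·-9 = -73
  a_14 = 1·-73 + 0·-19 + -3·-74 + 1·15 = 164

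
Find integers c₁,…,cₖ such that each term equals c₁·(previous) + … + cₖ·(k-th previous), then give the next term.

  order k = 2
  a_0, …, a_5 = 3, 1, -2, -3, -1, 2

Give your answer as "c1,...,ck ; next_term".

  a_2 = 1·1 + -1·3 = -2
  a_3 = 1·-2 + -1·1 = -3
  a_4 = 1·-3 + -1·-2 = -1
  a_5 = 1·-1 + -1·-3 = 2
  a_6 = 1·2 + -1·-1 = 3

1,-1 ; 3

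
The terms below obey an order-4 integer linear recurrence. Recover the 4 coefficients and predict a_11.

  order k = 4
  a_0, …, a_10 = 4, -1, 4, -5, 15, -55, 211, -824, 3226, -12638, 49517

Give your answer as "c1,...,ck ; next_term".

-4,0,1,-1 ; -194018

  a_4 = -4·-5 + 0·4 + 1·-1 + -1·4 = 15
  a_5 = -4·15 + 0·-5 + 1·4 + -1·-1 = -55
  a_6 = -4·-55 + 0·15 + 1·-5 + -1·4 = 211
  a_7 = -4·211 + 0·-55 + 1·15 + -1·-5 = -824
  a_8 = -4·-824 + 0·211 + 1·-55 + -1·15 = 3226
  a_9 = -4·3226 + 0·-824 + 1·211 + -1·-55 = -12638
  a_10 = -4·-12638 + 0·3226 + 1·-824 + -1·211 = 49517
  a_11 = -4·49517 + 0·-12638 + 1·3226 + -1·-824 = -194018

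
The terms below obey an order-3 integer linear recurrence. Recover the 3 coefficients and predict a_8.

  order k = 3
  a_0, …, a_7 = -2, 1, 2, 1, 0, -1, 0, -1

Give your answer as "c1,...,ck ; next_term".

-1,1,-1 ; 2

  a_3 = -1·2 + 1·1 + -1·-2 = 1
  a_4 = -1·1 + 1·2 + -1·1 = 0
  a_5 = -1·0 + 1·1 + -1·2 = -1
  a_6 = -1·-1 + 1·0 + -1·1 = 0
  a_7 = -1·0 + 1·-1 + -1·0 = -1
  a_8 = -1·-1 + 1·0 + -1·-1 = 2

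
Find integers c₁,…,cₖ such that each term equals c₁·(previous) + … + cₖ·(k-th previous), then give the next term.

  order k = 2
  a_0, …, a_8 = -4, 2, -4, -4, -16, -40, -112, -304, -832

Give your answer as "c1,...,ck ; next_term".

  a_2 = 2·2 + 2·-4 = -4
  a_3 = 2·-4 + 2·2 = -4
  a_4 = 2·-4 + 2·-4 = -16
  a_5 = 2·-16 + 2·-4 = -40
  a_6 = 2·-40 + 2·-16 = -112
  a_7 = 2·-112 + 2·-40 = -304
  a_8 = 2·-304 + 2·-112 = -832
  a_9 = 2·-832 + 2·-304 = -2272

2,2 ; -2272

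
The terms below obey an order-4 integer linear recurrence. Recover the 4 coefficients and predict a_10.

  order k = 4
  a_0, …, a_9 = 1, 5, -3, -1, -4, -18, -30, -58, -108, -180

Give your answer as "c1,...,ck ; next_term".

2,0,0,-2 ; -300

  a_4 = 2·-1 + 0·-3 + 0·5 + -2·1 = -4
  a_5 = 2·-4 + 0·-1 + 0·-3 + -2·5 = -18
  a_6 = 2·-18 + 0·-4 + 0·-1 + -2·-3 = -30
  a_7 = 2·-30 + 0·-18 + 0·-4 + -2·-1 = -58
  a_8 = 2·-58 + 0·-30 + 0·-18 + -2·-4 = -108
  a_9 = 2·-108 + 0·-58 + 0·-30 + -2·-18 = -180
  a_10 = 2·-180 + 0·-108 + 0·-58 + -2·-30 = -300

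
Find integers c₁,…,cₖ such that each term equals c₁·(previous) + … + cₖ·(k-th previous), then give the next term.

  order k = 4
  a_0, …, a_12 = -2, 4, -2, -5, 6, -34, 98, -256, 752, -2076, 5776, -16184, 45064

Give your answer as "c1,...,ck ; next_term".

-2,2,-2,-4 ; -125744

  a_4 = -2·-5 + 2·-2 + -2·4 + -4·-2 = 6
  a_5 = -2·6 + 2·-5 + -2·-2 + -4·4 = -34
  a_6 = -2·-34 + 2·6 + -2·-5 + -4·-2 = 98
  a_7 = -2·98 + 2·-34 + -2·6 + -4·-5 = -256
  a_8 = -2·-256 + 2·98 + -2·-34 + -4·6 = 752
  a_9 = -2·752 + 2·-256 + -2·98 + -4·-34 = -2076
  a_10 = -2·-2076 + 2·752 + -2·-256 + -4·98 = 5776
  a_11 = -2·5776 + 2·-2076 + -2·752 + -4·-256 = -16184
  a_12 = -2·-16184 + 2·5776 + -2·-2076 + -4·752 = 45064
  a_13 = -2·45064 + 2·-16184 + -2·5776 + -4·-2076 = -125744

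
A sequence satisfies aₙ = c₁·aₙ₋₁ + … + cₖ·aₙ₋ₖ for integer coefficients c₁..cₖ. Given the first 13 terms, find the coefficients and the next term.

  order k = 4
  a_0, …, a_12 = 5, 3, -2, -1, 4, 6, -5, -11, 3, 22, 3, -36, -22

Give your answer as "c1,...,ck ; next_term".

  a_4 = 0·-1 + -1·-2 + -1·3 + 1·5 = 4
  a_5 = 0·4 + -1·-1 + -1·-2 + 1·3 = 6
  a_6 = 0·6 + -1·4 + -1·-1 + 1·-2 = -5
  a_7 = 0·-5 + -1·6 + -1·4 + 1·-1 = -11
  a_8 = 0·-11 + -1·-5 + -1·6 + 1·4 = 3
  a_9 = 0·3 + -1·-11 + -1·-5 + 1·6 = 22
  a_10 = 0·22 + -1·3 + -1·-11 + 1·-5 = 3
  a_11 = 0·3 + -1·22 + -1·3 + 1·-11 = -36
  a_12 = 0·-36 + -1·3 + -1·22 + 1·3 = -22
  a_13 = 0·-22 + -1·-36 + -1·3 + 1·22 = 55

0,-1,-1,1 ; 55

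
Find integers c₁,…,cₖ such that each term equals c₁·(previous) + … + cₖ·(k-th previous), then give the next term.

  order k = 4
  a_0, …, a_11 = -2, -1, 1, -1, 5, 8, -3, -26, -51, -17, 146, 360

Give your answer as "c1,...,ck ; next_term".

  a_4 = 1·-1 + -2·1 + -2·-1 + -3·-2 = 5
  a_5 = 1·5 + -2·-1 + -2·1 + -3·-1 = 8
  a_6 = 1·8 + -2·5 + -2·-1 + -3·1 = -3
  a_7 = 1·-3 + -2·8 + -2·5 + -3·-1 = -26
  a_8 = 1·-26 + -2·-3 + -2·8 + -3·5 = -51
  a_9 = 1·-51 + -2·-26 + -2·-3 + -3·8 = -17
  a_10 = 1·-17 + -2·-51 + -2·-26 + -3·-3 = 146
  a_11 = 1·146 + -2·-17 + -2·-51 + -3·-26 = 360
  a_12 = 1·360 + -2·146 + -2·-17 + -3·-51 = 255

1,-2,-2,-3 ; 255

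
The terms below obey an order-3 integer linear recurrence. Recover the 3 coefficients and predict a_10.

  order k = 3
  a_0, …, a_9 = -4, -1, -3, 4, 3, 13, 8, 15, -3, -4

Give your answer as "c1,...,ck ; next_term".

1,1,-2 ; -37

  a_3 = 1·-3 + 1·-1 + -2·-4 = 4
  a_4 = 1·4 + 1·-3 + -2·-1 = 3
  a_5 = 1·3 + 1·4 + -2·-3 = 13
  a_6 = 1·13 + 1·3 + -2·4 = 8
  a_7 = 1·8 + 1·13 + -2·3 = 15
  a_8 = 1·15 + 1·8 + -2·13 = -3
  a_9 = 1·-3 + 1·15 + -2·8 = -4
  a_10 = 1·-4 + 1·-3 + -2·15 = -37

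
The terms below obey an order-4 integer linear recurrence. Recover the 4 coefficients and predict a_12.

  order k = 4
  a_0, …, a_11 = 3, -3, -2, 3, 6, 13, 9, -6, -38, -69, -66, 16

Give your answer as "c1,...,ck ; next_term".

  a_4 = 1·3 + 0·-2 + -2·-3 + -1·3 = 6
  a_5 = 1·6 + 0·3 + -2·-2 + -1·-3 = 13
  a_6 = 1·13 + 0·6 + -2·3 + -1·-2 = 9
  a_7 = 1·9 + 0·13 + -2·6 + -1·3 = -6
  a_8 = 1·-6 + 0·9 + -2·13 + -1·6 = -38
  a_9 = 1·-38 + 0·-6 + -2·9 + -1·13 = -69
  a_10 = 1·-69 + 0·-38 + -2·-6 + -1·9 = -66
  a_11 = 1·-66 + 0·-69 + -2·-38 + -1·-6 = 16
  a_12 = 1·16 + 0·-66 + -2·-69 + -1·-38 = 192

1,0,-2,-1 ; 192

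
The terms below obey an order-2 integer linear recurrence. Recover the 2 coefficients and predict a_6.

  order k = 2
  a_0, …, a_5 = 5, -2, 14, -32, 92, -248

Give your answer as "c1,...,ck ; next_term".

-2,2 ; 680

  a_2 = -2·-2 + 2·5 = 14
  a_3 = -2·14 + 2·-2 = -32
  a_4 = -2·-32 + 2·14 = 92
  a_5 = -2·92 + 2·-32 = -248
  a_6 = -2·-248 + 2·92 = 680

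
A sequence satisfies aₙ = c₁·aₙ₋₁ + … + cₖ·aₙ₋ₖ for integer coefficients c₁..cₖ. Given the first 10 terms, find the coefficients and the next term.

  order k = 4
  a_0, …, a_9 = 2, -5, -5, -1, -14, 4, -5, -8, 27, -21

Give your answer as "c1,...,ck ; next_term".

0,1,1,-2 ; 29

  a_4 = 0·-1 + 1·-5 + 1·-5 + -2·2 = -14
  a_5 = 0·-14 + 1·-1 + 1·-5 + -2·-5 = 4
  a_6 = 0·4 + 1·-14 + 1·-1 + -2·-5 = -5
  a_7 = 0·-5 + 1·4 + 1·-14 + -2·-1 = -8
  a_8 = 0·-8 + 1·-5 + 1·4 + -2·-14 = 27
  a_9 = 0·27 + 1·-8 + 1·-5 + -2·4 = -21
  a_10 = 0·-21 + 1·27 + 1·-8 + -2·-5 = 29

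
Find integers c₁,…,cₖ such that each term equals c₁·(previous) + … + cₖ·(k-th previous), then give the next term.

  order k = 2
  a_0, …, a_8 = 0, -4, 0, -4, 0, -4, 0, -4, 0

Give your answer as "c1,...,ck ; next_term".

0,1 ; -4

  a_2 = 0·-4 + 1·0 = 0
  a_3 = 0·0 + 1·-4 = -4
  a_4 = 0·-4 + 1·0 = 0
  a_5 = 0·0 + 1·-4 = -4
  a_6 = 0·-4 + 1·0 = 0
  a_7 = 0·0 + 1·-4 = -4
  a_8 = 0·-4 + 1·0 = 0
  a_9 = 0·0 + 1·-4 = -4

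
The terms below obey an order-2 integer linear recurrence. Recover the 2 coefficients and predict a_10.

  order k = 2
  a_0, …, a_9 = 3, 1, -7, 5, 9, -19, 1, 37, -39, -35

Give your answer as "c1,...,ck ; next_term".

-1,-2 ; 113

  a_2 = -1·1 + -2·3 = -7
  a_3 = -1·-7 + -2·1 = 5
  a_4 = -1·5 + -2·-7 = 9
  a_5 = -1·9 + -2·5 = -19
  a_6 = -1·-19 + -2·9 = 1
  a_7 = -1·1 + -2·-19 = 37
  a_8 = -1·37 + -2·1 = -39
  a_9 = -1·-39 + -2·37 = -35
  a_10 = -1·-35 + -2·-39 = 113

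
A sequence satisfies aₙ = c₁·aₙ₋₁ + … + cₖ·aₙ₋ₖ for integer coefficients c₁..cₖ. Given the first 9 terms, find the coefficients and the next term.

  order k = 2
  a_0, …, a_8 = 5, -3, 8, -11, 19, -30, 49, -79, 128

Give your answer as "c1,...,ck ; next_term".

-1,1 ; -207

  a_2 = -1·-3 + 1·5 = 8
  a_3 = -1·8 + 1·-3 = -11
  a_4 = -1·-11 + 1·8 = 19
  a_5 = -1·19 + 1·-11 = -30
  a_6 = -1·-30 + 1·19 = 49
  a_7 = -1·49 + 1·-30 = -79
  a_8 = -1·-79 + 1·49 = 128
  a_9 = -1·128 + 1·-79 = -207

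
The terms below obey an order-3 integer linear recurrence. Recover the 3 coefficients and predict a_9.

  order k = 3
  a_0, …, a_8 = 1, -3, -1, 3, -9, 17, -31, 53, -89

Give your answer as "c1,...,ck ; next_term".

  a_3 = -2·-1 + 0·-3 + 1·1 = 3
  a_4 = -2·3 + 0·-1 + 1·-3 = -9
  a_5 = -2·-9 + 0·3 + 1·-1 = 17
  a_6 = -2·17 + 0·-9 + 1·3 = -31
  a_7 = -2·-31 + 0·17 + 1·-9 = 53
  a_8 = -2·53 + 0·-31 + 1·17 = -89
  a_9 = -2·-89 + 0·53 + 1·-31 = 147

-2,0,1 ; 147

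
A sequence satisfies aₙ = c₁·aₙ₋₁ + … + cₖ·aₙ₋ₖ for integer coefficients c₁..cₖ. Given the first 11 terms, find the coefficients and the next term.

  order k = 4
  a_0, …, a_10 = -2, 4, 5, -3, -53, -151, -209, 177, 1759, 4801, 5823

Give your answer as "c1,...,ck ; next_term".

3,-4,-4,4 ; -8063

  a_4 = 3·-3 + -4·5 + -4·4 + 4·-2 = -53
  a_5 = 3·-53 + -4·-3 + -4·5 + 4·4 = -151
  a_6 = 3·-151 + -4·-53 + -4·-3 + 4·5 = -209
  a_7 = 3·-209 + -4·-151 + -4·-53 + 4·-3 = 177
  a_8 = 3·177 + -4·-209 + -4·-151 + 4·-53 = 1759
  a_9 = 3·1759 + -4·177 + -4·-209 + 4·-151 = 4801
  a_10 = 3·4801 + -4·1759 + -4·177 + 4·-209 = 5823
  a_11 = 3·5823 + -4·4801 + -4·1759 + 4·177 = -8063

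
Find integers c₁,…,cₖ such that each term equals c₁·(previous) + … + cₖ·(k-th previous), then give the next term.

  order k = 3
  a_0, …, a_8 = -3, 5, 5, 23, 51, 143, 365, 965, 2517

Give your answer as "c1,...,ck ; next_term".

  a_3 = 2·5 + 2·5 + -1·-3 = 23
  a_4 = 2·23 + 2·5 + -1·5 = 51
  a_5 = 2·51 + 2·23 + -1·5 = 143
  a_6 = 2·143 + 2·51 + -1·23 = 365
  a_7 = 2·365 + 2·143 + -1·51 = 965
  a_8 = 2·965 + 2·365 + -1·143 = 2517
  a_9 = 2·2517 + 2·965 + -1·365 = 6599

2,2,-1 ; 6599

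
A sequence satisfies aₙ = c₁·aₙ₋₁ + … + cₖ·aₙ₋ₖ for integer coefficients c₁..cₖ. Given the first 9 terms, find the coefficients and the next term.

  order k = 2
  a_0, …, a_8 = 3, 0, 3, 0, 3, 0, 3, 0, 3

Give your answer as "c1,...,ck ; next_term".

0,1 ; 0

  a_2 = 0·0 + 1·3 = 3
  a_3 = 0·3 + 1·0 = 0
  a_4 = 0·0 + 1·3 = 3
  a_5 = 0·3 + 1·0 = 0
  a_6 = 0·0 + 1·3 = 3
  a_7 = 0·3 + 1·0 = 0
  a_8 = 0·0 + 1·3 = 3
  a_9 = 0·3 + 1·0 = 0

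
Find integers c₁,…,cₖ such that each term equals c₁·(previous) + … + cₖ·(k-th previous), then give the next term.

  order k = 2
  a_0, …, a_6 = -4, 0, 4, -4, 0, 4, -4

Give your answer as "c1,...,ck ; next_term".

-1,-1 ; 0

  a_2 = -1·0 + -1·-4 = 4
  a_3 = -1·4 + -1·0 = -4
  a_4 = -1·-4 + -1·4 = 0
  a_5 = -1·0 + -1·-4 = 4
  a_6 = -1·4 + -1·0 = -4
  a_7 = -1·-4 + -1·4 = 0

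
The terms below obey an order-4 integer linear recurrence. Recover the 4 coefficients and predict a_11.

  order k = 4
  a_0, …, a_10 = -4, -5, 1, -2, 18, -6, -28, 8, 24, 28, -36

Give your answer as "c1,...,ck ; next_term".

-1,-2,-2,-2 ; -84

  a_4 = -1·-2 + -2·1 + -2·-5 + -2·-4 = 18
  a_5 = -1·18 + -2·-2 + -2·1 + -2·-5 = -6
  a_6 = -1·-6 + -2·18 + -2·-2 + -2·1 = -28
  a_7 = -1·-28 + -2·-6 + -2·18 + -2·-2 = 8
  a_8 = -1·8 + -2·-28 + -2·-6 + -2·18 = 24
  a_9 = -1·24 + -2·8 + -2·-28 + -2·-6 = 28
  a_10 = -1·28 + -2·24 + -2·8 + -2·-28 = -36
  a_11 = -1·-36 + -2·28 + -2·24 + -2·8 = -84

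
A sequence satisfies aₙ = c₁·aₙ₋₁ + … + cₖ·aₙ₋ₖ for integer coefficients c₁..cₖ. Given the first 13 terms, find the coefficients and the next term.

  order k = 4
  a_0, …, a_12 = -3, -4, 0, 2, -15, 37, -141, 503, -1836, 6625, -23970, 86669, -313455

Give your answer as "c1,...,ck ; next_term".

-3,2,0,3 ; 1133578

  a_4 = -3·2 + 2·0 + 0·-4 + 3·-3 = -15
  a_5 = -3·-15 + 2·2 + 0·0 + 3·-4 = 37
  a_6 = -3·37 + 2·-15 + 0·2 + 3·0 = -141
  a_7 = -3·-141 + 2·37 + 0·-15 + 3·2 = 503
  a_8 = -3·503 + 2·-141 + 0·37 + 3·-15 = -1836
  a_9 = -3·-1836 + 2·503 + 0·-141 + 3·37 = 6625
  a_10 = -3·6625 + 2·-1836 + 0·503 + 3·-141 = -23970
  a_11 = -3·-23970 + 2·6625 + 0·-1836 + 3·503 = 86669
  a_12 = -3·86669 + 2·-23970 + 0·6625 + 3·-1836 = -313455
  a_13 = -3·-313455 + 2·86669 + 0·-23970 + 3·6625 = 1133578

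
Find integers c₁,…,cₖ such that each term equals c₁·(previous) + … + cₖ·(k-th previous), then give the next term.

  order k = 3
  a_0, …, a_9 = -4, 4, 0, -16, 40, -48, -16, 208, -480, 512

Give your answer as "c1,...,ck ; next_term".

  a_3 = -2·0 + -2·4 + 2·-4 = -16
  a_4 = -2·-16 + -2·0 + 2·4 = 40
  a_5 = -2·40 + -2·-16 + 2·0 = -48
  a_6 = -2·-48 + -2·40 + 2·-16 = -16
  a_7 = -2·-16 + -2·-48 + 2·40 = 208
  a_8 = -2·208 + -2·-16 + 2·-48 = -480
  a_9 = -2·-480 + -2·208 + 2·-16 = 512
  a_10 = -2·512 + -2·-480 + 2·208 = 352

-2,-2,2 ; 352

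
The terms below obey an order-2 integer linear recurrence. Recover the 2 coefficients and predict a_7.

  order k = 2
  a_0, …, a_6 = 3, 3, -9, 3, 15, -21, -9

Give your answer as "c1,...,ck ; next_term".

  a_2 = -1·3 + -2·3 = -9
  a_3 = -1·-9 + -2·3 = 3
  a_4 = -1·3 + -2·-9 = 15
  a_5 = -1·15 + -2·3 = -21
  a_6 = -1·-21 + -2·15 = -9
  a_7 = -1·-9 + -2·-21 = 51

-1,-2 ; 51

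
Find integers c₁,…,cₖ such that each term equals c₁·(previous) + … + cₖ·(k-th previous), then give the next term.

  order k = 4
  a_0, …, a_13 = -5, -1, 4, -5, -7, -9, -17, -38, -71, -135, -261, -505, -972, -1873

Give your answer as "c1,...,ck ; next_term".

1,1,1,1 ; -3611

  a_4 = 1·-5 + 1·4 + 1·-1 + 1·-5 = -7
  a_5 = 1·-7 + 1·-5 + 1·4 + 1·-1 = -9
  a_6 = 1·-9 + 1·-7 + 1·-5 + 1·4 = -17
  a_7 = 1·-17 + 1·-9 + 1·-7 + 1·-5 = -38
  a_8 = 1·-38 + 1·-17 + 1·-9 + 1·-7 = -71
  a_9 = 1·-71 + 1·-38 + 1·-17 + 1·-9 = -135
  a_10 = 1·-135 + 1·-71 + 1·-38 + 1·-17 = -261
  a_11 = 1·-261 + 1·-135 + 1·-71 + 1·-38 = -505
  a_12 = 1·-505 + 1·-261 + 1·-135 + 1·-71 = -972
  a_13 = 1·-972 + 1·-505 + 1·-261 + 1·-135 = -1873
  a_14 = 1·-1873 + 1·-972 + 1·-505 + 1·-261 = -3611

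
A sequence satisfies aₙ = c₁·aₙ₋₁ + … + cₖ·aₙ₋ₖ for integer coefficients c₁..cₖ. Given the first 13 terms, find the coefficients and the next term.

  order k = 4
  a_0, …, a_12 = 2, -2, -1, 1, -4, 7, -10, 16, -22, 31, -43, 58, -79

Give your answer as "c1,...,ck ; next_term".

-1,1,0,-1 ; 106

  a_4 = -1·1 + 1·-1 + 0·-2 + -1·2 = -4
  a_5 = -1·-4 + 1·1 + 0·-1 + -1·-2 = 7
  a_6 = -1·7 + 1·-4 + 0·1 + -1·-1 = -10
  a_7 = -1·-10 + 1·7 + 0·-4 + -1·1 = 16
  a_8 = -1·16 + 1·-10 + 0·7 + -1·-4 = -22
  a_9 = -1·-22 + 1·16 + 0·-10 + -1·7 = 31
  a_10 = -1·31 + 1·-22 + 0·16 + -1·-10 = -43
  a_11 = -1·-43 + 1·31 + 0·-22 + -1·16 = 58
  a_12 = -1·58 + 1·-43 + 0·31 + -1·-22 = -79
  a_13 = -1·-79 + 1·58 + 0·-43 + -1·31 = 106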